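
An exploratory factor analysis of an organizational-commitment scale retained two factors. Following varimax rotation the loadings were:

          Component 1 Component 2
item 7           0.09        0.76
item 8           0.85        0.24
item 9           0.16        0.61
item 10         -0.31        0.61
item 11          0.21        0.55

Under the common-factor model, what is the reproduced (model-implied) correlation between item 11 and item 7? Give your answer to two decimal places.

r̂ = Σ λ_i·λ_j across factors = (0.21)(0.09) + (0.55)(0.76)
  = +0.0189 +0.4180 = 0.4369

0.44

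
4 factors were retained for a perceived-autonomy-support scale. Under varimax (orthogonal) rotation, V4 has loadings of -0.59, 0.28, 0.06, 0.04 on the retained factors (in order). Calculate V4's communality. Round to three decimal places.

0.432

h² = (-0.59)² + 0.28² + 0.06² + 0.04² = 0.3481 + 0.0784 + 0.0036 + 0.0016 = 0.4317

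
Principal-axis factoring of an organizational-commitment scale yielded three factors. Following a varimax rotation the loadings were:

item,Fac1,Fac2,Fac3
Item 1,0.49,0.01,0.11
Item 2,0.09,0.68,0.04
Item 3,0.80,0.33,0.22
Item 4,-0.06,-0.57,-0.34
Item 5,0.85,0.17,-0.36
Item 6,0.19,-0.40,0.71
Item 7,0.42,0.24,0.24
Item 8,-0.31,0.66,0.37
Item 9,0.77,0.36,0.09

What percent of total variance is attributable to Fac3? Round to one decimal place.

SS loadings for Fac3 = 0.11² + 0.04² + 0.22² + (-0.34)² + (-0.36)² + 0.71² + 0.24² + 0.37² + 0.09² = 1.0140
With 9 standardized items, total variance = 9. Proportion = 1.0140/9 = 0.1127 → 11.27%.

11.3%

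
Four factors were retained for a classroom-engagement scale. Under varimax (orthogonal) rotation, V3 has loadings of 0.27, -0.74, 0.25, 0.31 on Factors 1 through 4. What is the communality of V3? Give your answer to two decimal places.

0.78

h² = 0.27² + (-0.74)² + 0.25² + 0.31² = 0.0729 + 0.5476 + 0.0625 + 0.0961 = 0.7791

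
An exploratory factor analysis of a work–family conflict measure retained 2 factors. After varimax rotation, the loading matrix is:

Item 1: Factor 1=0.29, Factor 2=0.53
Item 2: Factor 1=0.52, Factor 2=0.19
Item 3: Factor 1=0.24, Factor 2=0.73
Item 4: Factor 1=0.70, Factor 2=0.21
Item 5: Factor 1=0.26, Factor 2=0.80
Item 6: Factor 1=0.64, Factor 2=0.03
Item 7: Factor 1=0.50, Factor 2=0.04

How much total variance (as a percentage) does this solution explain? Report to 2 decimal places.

45.23%

SS loadings by factor: 1.6293, 1.5365; total = 3.1658.
Total variance with 7 standardized items is 7, so the solution explains 3.1658/7 = 0.4523 = 45.23%.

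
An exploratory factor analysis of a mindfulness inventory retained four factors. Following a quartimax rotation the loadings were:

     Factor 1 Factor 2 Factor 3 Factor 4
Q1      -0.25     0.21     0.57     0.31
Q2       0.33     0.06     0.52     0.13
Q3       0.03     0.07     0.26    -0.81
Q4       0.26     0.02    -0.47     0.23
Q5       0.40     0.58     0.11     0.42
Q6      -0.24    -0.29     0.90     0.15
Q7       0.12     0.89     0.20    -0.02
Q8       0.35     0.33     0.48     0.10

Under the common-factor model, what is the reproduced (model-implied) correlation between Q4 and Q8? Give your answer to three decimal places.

r̂ = Σ λ_i·λ_j across factors = (0.26)(0.35) + (0.02)(0.33) + (-0.47)(0.48) + (0.23)(0.10)
  = +0.0910 +0.0066 -0.2256 +0.0230 = -0.1050

-0.105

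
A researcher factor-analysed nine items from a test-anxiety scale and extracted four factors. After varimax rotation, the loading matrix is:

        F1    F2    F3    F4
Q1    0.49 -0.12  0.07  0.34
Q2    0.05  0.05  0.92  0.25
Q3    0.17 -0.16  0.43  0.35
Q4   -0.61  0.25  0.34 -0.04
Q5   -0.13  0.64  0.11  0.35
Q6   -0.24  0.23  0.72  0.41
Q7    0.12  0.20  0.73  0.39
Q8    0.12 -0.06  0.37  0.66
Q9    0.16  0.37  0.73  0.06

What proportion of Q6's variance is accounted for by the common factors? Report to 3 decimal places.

h² = (-0.24)² + 0.23² + 0.72² + 0.41² = 0.0576 + 0.0529 + 0.5184 + 0.1681 = 0.7970

0.797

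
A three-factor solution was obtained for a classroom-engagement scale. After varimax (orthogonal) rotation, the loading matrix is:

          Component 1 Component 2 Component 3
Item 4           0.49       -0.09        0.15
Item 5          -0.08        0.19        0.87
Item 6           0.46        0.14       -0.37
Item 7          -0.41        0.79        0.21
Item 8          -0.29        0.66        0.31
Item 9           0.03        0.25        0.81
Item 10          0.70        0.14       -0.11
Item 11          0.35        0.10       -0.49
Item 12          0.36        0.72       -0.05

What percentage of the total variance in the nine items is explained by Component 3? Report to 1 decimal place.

21.9%

SS loadings for Component 3 = 0.15² + 0.87² + (-0.37)² + 0.21² + 0.31² + 0.81² + (-0.11)² + (-0.49)² + (-0.05)² = 1.9673
With 9 standardized items, total variance = 9. Proportion = 1.9673/9 = 0.2186 → 21.86%.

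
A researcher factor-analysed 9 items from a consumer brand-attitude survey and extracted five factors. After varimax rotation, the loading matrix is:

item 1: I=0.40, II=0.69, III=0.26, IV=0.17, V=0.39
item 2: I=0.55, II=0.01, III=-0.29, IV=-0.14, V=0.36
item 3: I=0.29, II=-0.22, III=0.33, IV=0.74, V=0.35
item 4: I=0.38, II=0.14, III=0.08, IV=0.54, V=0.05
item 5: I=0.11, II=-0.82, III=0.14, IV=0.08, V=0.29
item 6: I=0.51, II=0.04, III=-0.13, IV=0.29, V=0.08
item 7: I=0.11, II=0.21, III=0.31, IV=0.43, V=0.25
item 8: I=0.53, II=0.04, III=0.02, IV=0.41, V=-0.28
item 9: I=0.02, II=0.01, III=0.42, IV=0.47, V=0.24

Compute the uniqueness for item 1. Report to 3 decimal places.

0.115

h² = 0.40² + 0.69² + 0.26² + 0.17² + 0.39² = 0.1600 + 0.4761 + 0.0676 + 0.0289 + 0.1521 = 0.8847
Uniqueness u² = 1 − h² = 1 − 0.8847 = 0.1153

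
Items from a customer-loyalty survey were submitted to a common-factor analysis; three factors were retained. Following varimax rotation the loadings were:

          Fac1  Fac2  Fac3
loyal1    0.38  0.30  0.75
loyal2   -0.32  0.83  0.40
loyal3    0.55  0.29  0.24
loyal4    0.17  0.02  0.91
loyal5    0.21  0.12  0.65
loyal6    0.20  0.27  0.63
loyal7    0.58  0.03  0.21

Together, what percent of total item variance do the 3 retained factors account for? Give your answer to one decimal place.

63.2%

Communalities: 0.7969, 0.9513, 0.4442, 0.8574, 0.4810, 0.5098, 0.3814; Σh² = 4.4220.
Total variance with 7 standardized items is 7, so the solution explains 4.4220/7 = 0.6317 = 63.17%.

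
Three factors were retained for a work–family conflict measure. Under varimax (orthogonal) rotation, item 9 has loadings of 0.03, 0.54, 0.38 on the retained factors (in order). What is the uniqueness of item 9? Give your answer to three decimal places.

h² = 0.03² + 0.54² + 0.38² = 0.0009 + 0.2916 + 0.1444 = 0.4369
Uniqueness u² = 1 − h² = 1 − 0.4369 = 0.5631

0.563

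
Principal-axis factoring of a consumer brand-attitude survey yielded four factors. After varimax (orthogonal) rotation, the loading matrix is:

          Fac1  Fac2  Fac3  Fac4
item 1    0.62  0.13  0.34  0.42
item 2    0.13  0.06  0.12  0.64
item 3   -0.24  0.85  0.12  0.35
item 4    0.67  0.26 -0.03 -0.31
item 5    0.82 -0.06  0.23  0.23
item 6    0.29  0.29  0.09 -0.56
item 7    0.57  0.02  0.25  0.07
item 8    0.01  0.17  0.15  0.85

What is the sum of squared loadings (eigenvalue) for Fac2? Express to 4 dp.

0.9276

SS loadings for Fac2 = 0.13² + 0.06² + 0.85² + 0.26² + (-0.06)² + 0.29² + 0.02² + 0.17² = 0.0169 + 0.0036 + 0.7225 + 0.0676 + 0.0036 + 0.0841 + 0.0004 + 0.0289 = 0.9276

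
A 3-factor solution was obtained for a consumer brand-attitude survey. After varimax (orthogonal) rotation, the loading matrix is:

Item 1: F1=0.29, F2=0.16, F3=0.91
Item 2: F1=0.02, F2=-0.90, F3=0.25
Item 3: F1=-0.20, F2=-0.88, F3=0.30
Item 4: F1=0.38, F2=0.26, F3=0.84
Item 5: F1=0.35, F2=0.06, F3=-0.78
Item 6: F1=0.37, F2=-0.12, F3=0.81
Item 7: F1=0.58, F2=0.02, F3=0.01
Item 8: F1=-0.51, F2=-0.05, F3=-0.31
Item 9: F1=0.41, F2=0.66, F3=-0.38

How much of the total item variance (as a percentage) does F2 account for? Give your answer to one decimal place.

SS loadings for F2 = 0.16² + (-0.90)² + (-0.88)² + 0.26² + 0.06² + (-0.12)² + 0.02² + (-0.05)² + 0.66² = 2.1341
With 9 standardized items, total variance = 9. Proportion = 2.1341/9 = 0.2371 → 23.71%.

23.7%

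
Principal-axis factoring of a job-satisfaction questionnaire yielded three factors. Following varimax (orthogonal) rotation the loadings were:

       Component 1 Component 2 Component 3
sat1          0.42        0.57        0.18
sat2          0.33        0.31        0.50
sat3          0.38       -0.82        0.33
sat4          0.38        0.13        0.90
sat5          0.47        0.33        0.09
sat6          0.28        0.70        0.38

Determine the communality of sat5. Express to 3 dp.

0.338

h² = 0.47² + 0.33² + 0.09² = 0.2209 + 0.1089 + 0.0081 = 0.3379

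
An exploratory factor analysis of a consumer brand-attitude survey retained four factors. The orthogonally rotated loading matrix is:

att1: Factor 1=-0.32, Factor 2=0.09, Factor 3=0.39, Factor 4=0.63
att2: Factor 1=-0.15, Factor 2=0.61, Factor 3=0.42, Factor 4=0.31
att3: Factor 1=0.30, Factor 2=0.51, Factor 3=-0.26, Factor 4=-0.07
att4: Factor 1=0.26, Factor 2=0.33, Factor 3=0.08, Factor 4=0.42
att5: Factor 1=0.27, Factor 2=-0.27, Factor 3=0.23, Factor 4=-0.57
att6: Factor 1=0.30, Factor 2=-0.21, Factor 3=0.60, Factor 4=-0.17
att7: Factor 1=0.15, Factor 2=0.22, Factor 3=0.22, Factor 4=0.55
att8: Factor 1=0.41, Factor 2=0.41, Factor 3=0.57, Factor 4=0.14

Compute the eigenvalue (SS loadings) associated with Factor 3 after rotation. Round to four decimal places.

1.1887

SS loadings for Factor 3 = 0.39² + 0.42² + (-0.26)² + 0.08² + 0.23² + 0.60² + 0.22² + 0.57² = 0.1521 + 0.1764 + 0.0676 + 0.0064 + 0.0529 + 0.3600 + 0.0484 + 0.3249 = 1.1887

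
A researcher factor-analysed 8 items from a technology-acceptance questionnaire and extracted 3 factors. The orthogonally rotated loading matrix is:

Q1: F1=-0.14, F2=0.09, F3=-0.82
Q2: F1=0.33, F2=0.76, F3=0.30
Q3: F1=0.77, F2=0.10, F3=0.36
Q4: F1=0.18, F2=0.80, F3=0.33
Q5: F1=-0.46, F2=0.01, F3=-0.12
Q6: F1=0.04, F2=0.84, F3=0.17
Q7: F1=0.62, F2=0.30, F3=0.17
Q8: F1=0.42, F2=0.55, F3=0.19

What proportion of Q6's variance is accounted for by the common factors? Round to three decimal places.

h² = 0.04² + 0.84² + 0.17² = 0.0016 + 0.7056 + 0.0289 = 0.7361

0.736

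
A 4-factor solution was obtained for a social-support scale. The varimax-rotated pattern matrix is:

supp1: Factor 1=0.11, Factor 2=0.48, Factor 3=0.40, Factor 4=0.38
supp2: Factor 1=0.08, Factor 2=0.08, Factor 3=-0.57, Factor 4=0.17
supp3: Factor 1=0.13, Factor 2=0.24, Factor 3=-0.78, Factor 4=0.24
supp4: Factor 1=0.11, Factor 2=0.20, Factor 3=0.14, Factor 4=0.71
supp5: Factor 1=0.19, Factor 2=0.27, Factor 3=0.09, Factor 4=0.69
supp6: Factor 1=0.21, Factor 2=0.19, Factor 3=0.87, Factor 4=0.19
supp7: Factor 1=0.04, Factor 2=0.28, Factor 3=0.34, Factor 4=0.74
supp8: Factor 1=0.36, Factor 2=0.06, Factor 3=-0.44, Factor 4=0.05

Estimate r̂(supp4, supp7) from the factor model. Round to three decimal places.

r̂ = Σ λ_i·λ_j across factors = (0.11)(0.04) + (0.20)(0.28) + (0.14)(0.34) + (0.71)(0.74)
  = +0.0044 +0.0560 +0.0476 +0.5254 = 0.6334

0.633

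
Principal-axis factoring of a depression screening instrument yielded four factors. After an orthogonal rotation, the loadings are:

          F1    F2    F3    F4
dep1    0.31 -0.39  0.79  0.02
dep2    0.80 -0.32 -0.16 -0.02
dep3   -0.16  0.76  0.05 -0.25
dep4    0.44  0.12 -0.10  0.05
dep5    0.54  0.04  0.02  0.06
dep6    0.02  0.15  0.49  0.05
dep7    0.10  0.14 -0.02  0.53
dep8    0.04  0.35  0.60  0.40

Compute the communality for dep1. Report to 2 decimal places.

h² = 0.31² + (-0.39)² + 0.79² + 0.02² = 0.0961 + 0.1521 + 0.6241 + 0.0004 = 0.8727

0.87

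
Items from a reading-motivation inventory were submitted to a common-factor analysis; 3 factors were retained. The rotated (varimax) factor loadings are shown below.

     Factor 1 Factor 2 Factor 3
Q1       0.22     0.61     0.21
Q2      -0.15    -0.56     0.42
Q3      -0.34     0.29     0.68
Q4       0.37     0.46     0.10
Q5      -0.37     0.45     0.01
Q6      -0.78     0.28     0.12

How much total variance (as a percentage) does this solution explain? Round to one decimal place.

SS loadings by factor: 1.0687, 1.2623, 0.7074; total = 3.0384.
Total variance with 6 standardized items is 6, so the solution explains 3.0384/6 = 0.5064 = 50.64%.

50.6%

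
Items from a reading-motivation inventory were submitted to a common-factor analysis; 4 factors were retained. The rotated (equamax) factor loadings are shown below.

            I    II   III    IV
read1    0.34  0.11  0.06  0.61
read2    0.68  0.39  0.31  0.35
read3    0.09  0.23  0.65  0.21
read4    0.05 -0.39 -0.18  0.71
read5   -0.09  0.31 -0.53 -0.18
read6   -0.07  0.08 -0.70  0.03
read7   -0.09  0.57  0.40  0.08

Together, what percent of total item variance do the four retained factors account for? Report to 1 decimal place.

56.8%

Communalities: 0.5034, 0.8331, 0.5276, 0.6911, 0.4175, 0.5022, 0.4994; Σh² = 3.9743.
Total variance with 7 standardized items is 7, so the solution explains 3.9743/7 = 0.5678 = 56.78%.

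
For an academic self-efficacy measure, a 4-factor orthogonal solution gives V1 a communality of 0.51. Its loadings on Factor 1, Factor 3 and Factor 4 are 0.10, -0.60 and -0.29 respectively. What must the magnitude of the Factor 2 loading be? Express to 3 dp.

Under orthogonal rotation h² = Σλ², so λ_Factor 2² = h² − (0.4541) = 0.51 − 0.4541 = 0.0559.
|λ| = √0.0559 = 0.2364.

0.236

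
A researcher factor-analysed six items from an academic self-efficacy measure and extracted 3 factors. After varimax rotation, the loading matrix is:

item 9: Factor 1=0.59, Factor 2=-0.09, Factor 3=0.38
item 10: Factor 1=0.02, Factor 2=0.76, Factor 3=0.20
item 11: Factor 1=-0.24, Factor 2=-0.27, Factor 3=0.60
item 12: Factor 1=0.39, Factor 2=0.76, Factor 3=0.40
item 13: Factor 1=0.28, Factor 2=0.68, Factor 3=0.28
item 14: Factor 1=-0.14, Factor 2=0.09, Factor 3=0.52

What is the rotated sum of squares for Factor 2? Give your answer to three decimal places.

1.707

SS loadings for Factor 2 = (-0.09)² + 0.76² + (-0.27)² + 0.76² + 0.68² + 0.09² = 0.0081 + 0.5776 + 0.0729 + 0.5776 + 0.4624 + 0.0081 = 1.7067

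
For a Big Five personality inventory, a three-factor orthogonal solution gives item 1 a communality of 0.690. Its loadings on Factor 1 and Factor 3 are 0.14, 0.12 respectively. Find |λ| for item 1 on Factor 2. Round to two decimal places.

Under orthogonal rotation h² = Σλ², so λ_Factor 2² = h² − (0.0340) = 0.690 − 0.0340 = 0.6560.
|λ| = √0.6560 = 0.8099.

0.81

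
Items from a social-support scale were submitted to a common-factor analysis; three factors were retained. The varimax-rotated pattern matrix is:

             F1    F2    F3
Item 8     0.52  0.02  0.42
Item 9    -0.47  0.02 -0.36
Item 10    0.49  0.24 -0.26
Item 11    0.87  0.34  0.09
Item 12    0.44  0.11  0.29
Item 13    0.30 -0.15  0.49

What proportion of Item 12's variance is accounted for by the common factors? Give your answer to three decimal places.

h² = 0.44² + 0.11² + 0.29² = 0.1936 + 0.0121 + 0.0841 = 0.2898

0.290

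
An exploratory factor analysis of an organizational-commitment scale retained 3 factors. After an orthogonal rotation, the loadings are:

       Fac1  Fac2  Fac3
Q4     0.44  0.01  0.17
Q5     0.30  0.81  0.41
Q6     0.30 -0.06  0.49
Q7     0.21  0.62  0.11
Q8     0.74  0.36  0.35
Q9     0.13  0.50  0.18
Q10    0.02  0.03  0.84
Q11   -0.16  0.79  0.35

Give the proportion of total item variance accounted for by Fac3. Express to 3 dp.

SS loadings for Fac3 = 0.17² + 0.41² + 0.49² + 0.11² + 0.35² + 0.18² + 0.84² + 0.35² = 1.4322
Proportion of variance = 1.4322 / 8 = 0.1790.

0.179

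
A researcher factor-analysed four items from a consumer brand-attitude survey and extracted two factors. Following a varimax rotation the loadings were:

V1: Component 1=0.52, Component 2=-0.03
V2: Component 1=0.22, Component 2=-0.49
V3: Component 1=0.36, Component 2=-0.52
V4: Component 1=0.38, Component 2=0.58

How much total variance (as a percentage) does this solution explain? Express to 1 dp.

36.0%

SS loadings by factor: 0.5928, 0.8478; total = 1.4406.
Total variance with 4 standardized items is 4, so the solution explains 1.4406/4 = 0.3602 = 36.02%.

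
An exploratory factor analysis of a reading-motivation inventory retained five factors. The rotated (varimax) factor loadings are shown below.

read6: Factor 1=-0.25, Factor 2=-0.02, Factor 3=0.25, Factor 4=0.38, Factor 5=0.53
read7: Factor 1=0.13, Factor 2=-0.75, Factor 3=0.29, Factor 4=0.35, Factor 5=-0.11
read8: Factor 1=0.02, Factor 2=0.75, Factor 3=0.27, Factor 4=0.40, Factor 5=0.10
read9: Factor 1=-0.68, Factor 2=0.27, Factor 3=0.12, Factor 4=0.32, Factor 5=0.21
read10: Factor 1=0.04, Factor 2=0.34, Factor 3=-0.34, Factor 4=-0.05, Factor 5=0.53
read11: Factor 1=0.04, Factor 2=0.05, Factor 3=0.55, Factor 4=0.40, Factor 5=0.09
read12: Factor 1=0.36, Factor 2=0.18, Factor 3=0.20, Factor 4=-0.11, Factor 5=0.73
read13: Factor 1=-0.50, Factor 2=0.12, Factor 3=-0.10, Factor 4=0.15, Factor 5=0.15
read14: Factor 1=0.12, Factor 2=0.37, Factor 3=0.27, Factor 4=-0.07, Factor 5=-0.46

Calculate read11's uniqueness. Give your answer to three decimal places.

0.525

h² = 0.04² + 0.05² + 0.55² + 0.40² + 0.09² = 0.0016 + 0.0025 + 0.3025 + 0.1600 + 0.0081 = 0.4747
Uniqueness u² = 1 − h² = 1 − 0.4747 = 0.5253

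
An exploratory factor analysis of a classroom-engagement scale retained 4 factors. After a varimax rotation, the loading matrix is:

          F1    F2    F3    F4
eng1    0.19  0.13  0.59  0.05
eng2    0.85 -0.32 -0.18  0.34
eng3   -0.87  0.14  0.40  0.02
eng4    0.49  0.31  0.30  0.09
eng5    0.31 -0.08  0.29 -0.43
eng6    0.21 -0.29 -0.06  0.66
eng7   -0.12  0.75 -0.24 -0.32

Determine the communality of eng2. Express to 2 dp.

0.97

h² = 0.85² + (-0.32)² + (-0.18)² + 0.34² = 0.7225 + 0.1024 + 0.0324 + 0.1156 = 0.9729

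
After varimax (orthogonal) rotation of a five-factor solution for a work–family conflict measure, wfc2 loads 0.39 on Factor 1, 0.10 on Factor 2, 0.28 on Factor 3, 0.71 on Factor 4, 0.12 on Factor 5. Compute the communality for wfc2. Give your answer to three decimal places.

h² = 0.39² + 0.10² + 0.28² + 0.71² + 0.12² = 0.1521 + 0.0100 + 0.0784 + 0.5041 + 0.0144 = 0.7590

0.759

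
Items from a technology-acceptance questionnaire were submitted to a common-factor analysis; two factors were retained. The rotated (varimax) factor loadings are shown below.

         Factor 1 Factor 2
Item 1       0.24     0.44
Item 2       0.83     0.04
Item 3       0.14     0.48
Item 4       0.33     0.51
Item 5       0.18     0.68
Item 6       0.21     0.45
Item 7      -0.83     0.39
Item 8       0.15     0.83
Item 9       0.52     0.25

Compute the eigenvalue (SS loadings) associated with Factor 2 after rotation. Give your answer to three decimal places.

2.254

SS loadings for Factor 2 = 0.44² + 0.04² + 0.48² + 0.51² + 0.68² + 0.45² + 0.39² + 0.83² + 0.25² = 0.1936 + 0.0016 + 0.2304 + 0.2601 + 0.4624 + 0.2025 + 0.1521 + 0.6889 + 0.0625 = 2.2541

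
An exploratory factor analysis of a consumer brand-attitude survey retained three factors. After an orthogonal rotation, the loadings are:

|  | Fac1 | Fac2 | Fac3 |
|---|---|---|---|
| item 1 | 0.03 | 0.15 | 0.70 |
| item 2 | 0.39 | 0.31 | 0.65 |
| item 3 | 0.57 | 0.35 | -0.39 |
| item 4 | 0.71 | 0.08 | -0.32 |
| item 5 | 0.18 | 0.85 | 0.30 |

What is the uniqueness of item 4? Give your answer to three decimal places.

h² = 0.71² + 0.08² + (-0.32)² = 0.5041 + 0.0064 + 0.1024 = 0.6129
Uniqueness u² = 1 − h² = 1 − 0.6129 = 0.3871

0.387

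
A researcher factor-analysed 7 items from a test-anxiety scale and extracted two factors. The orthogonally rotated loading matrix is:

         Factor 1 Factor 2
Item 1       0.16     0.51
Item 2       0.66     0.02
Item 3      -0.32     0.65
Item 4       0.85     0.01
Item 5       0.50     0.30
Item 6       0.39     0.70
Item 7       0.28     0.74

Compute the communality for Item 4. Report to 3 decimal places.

0.723

h² = 0.85² + 0.01² = 0.7225 + 0.0001 = 0.7226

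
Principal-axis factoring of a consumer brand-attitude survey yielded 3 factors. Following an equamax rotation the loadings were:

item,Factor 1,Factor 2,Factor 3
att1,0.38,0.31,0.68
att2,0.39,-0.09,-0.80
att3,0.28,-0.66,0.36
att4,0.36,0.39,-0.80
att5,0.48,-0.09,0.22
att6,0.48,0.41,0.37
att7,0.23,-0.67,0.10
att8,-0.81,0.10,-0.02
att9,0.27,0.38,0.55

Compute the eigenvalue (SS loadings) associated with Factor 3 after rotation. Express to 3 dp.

2.370

SS loadings for Factor 3 = 0.68² + (-0.80)² + 0.36² + (-0.80)² + 0.22² + 0.37² + 0.10² + (-0.02)² + 0.55² = 0.4624 + 0.6400 + 0.1296 + 0.6400 + 0.0484 + 0.1369 + 0.0100 + 0.0004 + 0.3025 = 2.3702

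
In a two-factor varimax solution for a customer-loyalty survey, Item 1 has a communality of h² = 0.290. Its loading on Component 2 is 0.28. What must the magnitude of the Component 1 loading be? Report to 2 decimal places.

Under orthogonal rotation h² = Σλ², so λ_Component 1² = h² − (0.0784) = 0.290 − 0.0784 = 0.2116.
|λ| = √0.2116 = 0.4600.

0.46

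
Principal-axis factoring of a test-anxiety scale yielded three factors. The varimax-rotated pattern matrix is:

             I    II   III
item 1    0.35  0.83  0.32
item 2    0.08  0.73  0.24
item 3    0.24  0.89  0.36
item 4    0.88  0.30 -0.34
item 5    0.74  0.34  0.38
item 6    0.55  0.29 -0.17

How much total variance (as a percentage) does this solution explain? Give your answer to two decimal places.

78.22%

Communalities: 0.9138, 0.5969, 0.9793, 0.9800, 0.8076, 0.4155; Σh² = 4.6931.
Total variance with 6 standardized items is 6, so the solution explains 4.6931/6 = 0.7822 = 78.22%.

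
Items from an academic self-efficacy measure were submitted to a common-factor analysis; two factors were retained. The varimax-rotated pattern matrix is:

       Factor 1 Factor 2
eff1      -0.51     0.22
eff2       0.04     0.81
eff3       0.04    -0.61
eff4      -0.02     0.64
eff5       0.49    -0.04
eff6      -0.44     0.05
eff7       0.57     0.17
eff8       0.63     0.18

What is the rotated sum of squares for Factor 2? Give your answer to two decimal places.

SS loadings for Factor 2 = 0.22² + 0.81² + (-0.61)² + 0.64² + (-0.04)² + 0.05² + 0.17² + 0.18² = 0.0484 + 0.6561 + 0.3721 + 0.4096 + 0.0016 + 0.0025 + 0.0289 + 0.0324 = 1.5516

1.55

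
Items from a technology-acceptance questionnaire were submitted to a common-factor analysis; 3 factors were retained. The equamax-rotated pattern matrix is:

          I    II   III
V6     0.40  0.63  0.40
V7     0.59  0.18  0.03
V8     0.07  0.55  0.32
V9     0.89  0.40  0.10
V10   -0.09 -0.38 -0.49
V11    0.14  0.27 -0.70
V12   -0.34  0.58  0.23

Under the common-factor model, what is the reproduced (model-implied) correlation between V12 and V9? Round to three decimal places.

-0.048

r̂ = Σ λ_i·λ_j across factors = (-0.34)(0.89) + (0.58)(0.40) + (0.23)(0.10)
  = -0.3026 +0.2320 +0.0230 = -0.0476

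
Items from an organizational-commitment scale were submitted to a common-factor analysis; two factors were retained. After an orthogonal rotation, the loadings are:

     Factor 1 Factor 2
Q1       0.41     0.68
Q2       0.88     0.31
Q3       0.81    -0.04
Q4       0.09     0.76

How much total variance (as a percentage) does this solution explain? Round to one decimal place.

68.6%

SS loadings by factor: 1.6067, 1.1377; total = 2.7444.
Total variance with 4 standardized items is 4, so the solution explains 2.7444/4 = 0.6861 = 68.61%.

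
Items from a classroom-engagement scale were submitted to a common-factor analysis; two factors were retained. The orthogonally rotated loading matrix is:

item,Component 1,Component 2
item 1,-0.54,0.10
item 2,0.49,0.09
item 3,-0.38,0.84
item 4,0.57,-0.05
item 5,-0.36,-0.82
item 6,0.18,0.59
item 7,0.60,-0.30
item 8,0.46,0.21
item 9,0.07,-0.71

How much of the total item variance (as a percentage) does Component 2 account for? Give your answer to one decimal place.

SS loadings for Component 2 = 0.10² + 0.09² + 0.84² + (-0.05)² + (-0.82)² + 0.59² + (-0.30)² + 0.21² + (-0.71)² = 2.3849
With 9 standardized items, total variance = 9. Proportion = 2.3849/9 = 0.2650 → 26.50%.

26.5%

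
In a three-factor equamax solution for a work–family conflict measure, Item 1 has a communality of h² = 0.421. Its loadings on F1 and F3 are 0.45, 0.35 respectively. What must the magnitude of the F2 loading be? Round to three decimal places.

0.310

Under orthogonal rotation h² = Σλ², so λ_F2² = h² − (0.3250) = 0.421 − 0.3250 = 0.0960.
|λ| = √0.0960 = 0.3098.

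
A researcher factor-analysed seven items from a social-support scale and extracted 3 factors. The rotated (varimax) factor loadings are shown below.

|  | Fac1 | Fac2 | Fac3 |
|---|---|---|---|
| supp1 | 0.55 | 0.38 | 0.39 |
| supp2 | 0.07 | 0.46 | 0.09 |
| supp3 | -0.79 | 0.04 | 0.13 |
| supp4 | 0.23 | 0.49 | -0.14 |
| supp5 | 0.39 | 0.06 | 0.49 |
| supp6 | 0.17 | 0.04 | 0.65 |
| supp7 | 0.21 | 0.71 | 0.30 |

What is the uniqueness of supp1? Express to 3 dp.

0.401

h² = 0.55² + 0.38² + 0.39² = 0.3025 + 0.1444 + 0.1521 = 0.5990
Uniqueness u² = 1 − h² = 1 − 0.5990 = 0.4010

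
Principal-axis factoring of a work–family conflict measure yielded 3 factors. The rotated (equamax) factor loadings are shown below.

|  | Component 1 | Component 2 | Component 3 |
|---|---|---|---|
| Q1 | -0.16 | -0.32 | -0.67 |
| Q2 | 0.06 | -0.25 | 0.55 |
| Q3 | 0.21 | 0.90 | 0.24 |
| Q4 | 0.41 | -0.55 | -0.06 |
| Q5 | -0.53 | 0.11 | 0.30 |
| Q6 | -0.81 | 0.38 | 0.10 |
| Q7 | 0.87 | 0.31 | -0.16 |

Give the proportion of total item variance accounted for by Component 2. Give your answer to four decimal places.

0.2186

SS loadings for Component 2 = (-0.32)² + (-0.25)² + 0.90² + (-0.55)² + 0.11² + 0.38² + 0.31² = 1.5300
Proportion of variance = 1.5300 / 7 = 0.2186.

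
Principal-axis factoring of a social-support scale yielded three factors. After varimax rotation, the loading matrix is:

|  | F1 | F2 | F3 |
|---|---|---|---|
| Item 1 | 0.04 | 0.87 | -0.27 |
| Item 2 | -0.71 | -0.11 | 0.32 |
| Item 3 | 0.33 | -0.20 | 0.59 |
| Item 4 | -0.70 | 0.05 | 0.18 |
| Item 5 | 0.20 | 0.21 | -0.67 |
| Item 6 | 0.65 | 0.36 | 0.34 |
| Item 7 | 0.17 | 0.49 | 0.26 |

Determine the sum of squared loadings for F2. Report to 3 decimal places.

SS loadings for F2 = 0.87² + (-0.11)² + (-0.20)² + 0.05² + 0.21² + 0.36² + 0.49² = 0.7569 + 0.0121 + 0.0400 + 0.0025 + 0.0441 + 0.1296 + 0.2401 = 1.2253

1.225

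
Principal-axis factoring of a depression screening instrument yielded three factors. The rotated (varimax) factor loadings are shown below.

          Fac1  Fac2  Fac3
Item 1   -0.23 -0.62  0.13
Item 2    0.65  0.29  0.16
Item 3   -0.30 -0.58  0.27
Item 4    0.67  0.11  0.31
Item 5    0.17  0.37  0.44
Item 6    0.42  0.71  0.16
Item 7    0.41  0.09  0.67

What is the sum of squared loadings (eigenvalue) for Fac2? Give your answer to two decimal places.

1.47

SS loadings for Fac2 = (-0.62)² + 0.29² + (-0.58)² + 0.11² + 0.37² + 0.71² + 0.09² = 0.3844 + 0.0841 + 0.3364 + 0.0121 + 0.1369 + 0.5041 + 0.0081 = 1.4661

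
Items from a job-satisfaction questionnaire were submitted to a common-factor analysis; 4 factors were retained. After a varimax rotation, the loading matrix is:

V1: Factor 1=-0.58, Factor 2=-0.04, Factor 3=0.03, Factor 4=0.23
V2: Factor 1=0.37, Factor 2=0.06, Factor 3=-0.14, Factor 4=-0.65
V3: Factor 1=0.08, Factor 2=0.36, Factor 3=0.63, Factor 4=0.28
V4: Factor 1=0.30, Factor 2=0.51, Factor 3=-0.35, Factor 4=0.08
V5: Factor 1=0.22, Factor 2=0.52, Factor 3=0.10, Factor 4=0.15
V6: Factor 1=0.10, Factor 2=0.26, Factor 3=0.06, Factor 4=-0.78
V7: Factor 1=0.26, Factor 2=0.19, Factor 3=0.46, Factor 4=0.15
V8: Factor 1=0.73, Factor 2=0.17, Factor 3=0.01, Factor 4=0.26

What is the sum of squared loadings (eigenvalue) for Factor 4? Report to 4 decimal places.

SS loadings for Factor 4 = 0.23² + (-0.65)² + 0.28² + 0.08² + 0.15² + (-0.78)² + 0.15² + 0.26² = 0.0529 + 0.4225 + 0.0784 + 0.0064 + 0.0225 + 0.6084 + 0.0225 + 0.0676 = 1.2812

1.2812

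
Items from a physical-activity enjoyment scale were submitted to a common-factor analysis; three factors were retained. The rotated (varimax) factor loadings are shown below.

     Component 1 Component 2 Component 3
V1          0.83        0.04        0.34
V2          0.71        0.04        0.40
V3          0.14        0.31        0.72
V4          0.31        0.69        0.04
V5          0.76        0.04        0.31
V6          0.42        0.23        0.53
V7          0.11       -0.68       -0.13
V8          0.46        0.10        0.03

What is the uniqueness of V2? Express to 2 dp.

h² = 0.71² + 0.04² + 0.40² = 0.5041 + 0.0016 + 0.1600 = 0.6657
Uniqueness u² = 1 − h² = 1 − 0.6657 = 0.3343

0.33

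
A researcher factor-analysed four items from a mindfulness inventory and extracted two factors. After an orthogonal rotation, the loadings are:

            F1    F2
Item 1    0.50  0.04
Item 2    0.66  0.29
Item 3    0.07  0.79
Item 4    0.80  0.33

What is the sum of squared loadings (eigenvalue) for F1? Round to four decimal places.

1.3305

SS loadings for F1 = 0.50² + 0.66² + 0.07² + 0.80² = 0.2500 + 0.4356 + 0.0049 + 0.6400 = 1.3305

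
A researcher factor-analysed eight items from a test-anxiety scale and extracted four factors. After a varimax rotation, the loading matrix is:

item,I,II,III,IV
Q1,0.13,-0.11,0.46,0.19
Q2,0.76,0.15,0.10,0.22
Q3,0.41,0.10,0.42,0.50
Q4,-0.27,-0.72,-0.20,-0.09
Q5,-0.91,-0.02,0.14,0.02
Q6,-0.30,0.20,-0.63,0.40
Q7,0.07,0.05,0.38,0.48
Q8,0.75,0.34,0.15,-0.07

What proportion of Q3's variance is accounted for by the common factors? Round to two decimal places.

0.60

h² = 0.41² + 0.10² + 0.42² + 0.50² = 0.1681 + 0.0100 + 0.1764 + 0.2500 = 0.6045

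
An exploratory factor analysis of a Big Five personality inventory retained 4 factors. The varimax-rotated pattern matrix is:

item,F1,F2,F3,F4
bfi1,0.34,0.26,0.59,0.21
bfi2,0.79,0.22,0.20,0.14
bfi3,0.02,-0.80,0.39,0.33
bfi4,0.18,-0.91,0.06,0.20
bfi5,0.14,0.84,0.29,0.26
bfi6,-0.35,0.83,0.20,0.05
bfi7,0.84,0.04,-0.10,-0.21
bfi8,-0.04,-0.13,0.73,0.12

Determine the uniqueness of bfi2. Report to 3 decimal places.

0.268

h² = 0.79² + 0.22² + 0.20² + 0.14² = 0.6241 + 0.0484 + 0.0400 + 0.0196 = 0.7321
Uniqueness u² = 1 − h² = 1 − 0.7321 = 0.2679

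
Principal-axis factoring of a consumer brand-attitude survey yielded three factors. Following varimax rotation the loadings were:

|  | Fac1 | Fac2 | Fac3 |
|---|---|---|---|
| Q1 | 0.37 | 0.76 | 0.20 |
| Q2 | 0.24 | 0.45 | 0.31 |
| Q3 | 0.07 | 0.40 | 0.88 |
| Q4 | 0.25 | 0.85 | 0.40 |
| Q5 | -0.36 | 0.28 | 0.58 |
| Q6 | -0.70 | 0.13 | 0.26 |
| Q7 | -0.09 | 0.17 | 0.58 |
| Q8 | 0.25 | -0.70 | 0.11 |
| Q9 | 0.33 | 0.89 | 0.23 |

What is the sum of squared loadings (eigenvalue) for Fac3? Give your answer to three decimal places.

1.876

SS loadings for Fac3 = 0.20² + 0.31² + 0.88² + 0.40² + 0.58² + 0.26² + 0.58² + 0.11² + 0.23² = 0.0400 + 0.0961 + 0.7744 + 0.1600 + 0.3364 + 0.0676 + 0.3364 + 0.0121 + 0.0529 = 1.8759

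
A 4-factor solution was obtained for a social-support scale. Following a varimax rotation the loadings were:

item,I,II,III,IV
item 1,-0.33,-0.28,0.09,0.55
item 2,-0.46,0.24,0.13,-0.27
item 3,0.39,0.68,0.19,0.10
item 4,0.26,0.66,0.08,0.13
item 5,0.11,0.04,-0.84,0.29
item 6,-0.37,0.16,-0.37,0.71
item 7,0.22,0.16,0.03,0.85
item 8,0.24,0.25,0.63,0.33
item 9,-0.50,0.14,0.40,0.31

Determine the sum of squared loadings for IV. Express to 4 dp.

1.9180

SS loadings for IV = 0.55² + (-0.27)² + 0.10² + 0.13² + 0.29² + 0.71² + 0.85² + 0.33² + 0.31² = 0.3025 + 0.0729 + 0.0100 + 0.0169 + 0.0841 + 0.5041 + 0.7225 + 0.1089 + 0.0961 = 1.9180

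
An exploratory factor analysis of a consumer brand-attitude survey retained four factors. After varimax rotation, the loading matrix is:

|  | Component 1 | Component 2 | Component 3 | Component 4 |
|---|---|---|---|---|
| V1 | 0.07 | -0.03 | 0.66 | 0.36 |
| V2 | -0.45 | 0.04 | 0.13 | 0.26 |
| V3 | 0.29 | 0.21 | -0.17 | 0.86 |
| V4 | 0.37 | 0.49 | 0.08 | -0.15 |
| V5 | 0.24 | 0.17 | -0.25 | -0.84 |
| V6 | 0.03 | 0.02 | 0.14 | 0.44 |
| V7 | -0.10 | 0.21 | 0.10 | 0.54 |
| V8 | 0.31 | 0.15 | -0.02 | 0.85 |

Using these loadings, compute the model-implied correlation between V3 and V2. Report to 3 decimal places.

0.079

r̂ = Σ λ_i·λ_j across factors = (0.29)(-0.45) + (0.21)(0.04) + (-0.17)(0.13) + (0.86)(0.26)
  = -0.1305 +0.0084 -0.0221 +0.2236 = 0.0794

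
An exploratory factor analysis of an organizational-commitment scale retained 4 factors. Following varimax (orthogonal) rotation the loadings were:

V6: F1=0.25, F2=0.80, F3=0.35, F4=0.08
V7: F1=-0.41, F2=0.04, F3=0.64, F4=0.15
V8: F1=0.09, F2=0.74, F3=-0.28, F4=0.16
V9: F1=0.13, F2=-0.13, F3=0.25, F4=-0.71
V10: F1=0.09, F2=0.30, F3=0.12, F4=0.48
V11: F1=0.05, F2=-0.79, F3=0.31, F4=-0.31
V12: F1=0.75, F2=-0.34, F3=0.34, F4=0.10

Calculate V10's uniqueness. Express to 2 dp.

h² = 0.09² + 0.30² + 0.12² + 0.48² = 0.0081 + 0.0900 + 0.0144 + 0.2304 = 0.3429
Uniqueness u² = 1 − h² = 1 − 0.3429 = 0.6571

0.66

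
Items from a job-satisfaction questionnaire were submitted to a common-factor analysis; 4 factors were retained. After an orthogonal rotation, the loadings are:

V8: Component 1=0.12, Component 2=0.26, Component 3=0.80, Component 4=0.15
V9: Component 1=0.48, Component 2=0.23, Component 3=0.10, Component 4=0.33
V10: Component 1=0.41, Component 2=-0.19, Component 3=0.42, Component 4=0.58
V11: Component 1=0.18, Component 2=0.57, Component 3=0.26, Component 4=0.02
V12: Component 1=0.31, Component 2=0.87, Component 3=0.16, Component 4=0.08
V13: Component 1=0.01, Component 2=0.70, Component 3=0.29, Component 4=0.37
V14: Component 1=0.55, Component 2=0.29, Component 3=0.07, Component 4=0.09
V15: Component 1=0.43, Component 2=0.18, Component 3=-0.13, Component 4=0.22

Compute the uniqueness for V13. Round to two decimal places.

h² = 0.01² + 0.70² + 0.29² + 0.37² = 0.0001 + 0.4900 + 0.0841 + 0.1369 = 0.7111
Uniqueness u² = 1 − h² = 1 − 0.7111 = 0.2889

0.29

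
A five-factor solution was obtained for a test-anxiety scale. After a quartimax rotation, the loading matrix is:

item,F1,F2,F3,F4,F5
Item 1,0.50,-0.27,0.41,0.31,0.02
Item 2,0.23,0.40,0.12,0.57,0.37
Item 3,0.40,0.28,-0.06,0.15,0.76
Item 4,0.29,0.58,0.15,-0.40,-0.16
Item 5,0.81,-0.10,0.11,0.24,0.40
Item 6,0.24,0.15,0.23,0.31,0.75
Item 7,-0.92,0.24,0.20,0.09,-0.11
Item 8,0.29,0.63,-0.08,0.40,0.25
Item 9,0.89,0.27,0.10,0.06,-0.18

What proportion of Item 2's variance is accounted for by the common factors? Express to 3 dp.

h² = 0.23² + 0.40² + 0.12² + 0.57² + 0.37² = 0.0529 + 0.1600 + 0.0144 + 0.3249 + 0.1369 = 0.6891

0.689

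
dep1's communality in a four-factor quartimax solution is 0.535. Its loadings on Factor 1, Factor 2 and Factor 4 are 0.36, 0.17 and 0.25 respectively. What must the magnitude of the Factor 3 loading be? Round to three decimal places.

Under orthogonal rotation h² = Σλ², so λ_Factor 3² = h² − (0.2210) = 0.535 − 0.2210 = 0.3140.
|λ| = √0.3140 = 0.5604.

0.560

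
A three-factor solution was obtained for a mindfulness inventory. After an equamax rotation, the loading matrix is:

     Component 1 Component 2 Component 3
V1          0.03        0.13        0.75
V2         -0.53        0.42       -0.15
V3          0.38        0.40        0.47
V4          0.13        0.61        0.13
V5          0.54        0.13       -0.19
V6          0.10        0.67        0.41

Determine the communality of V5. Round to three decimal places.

h² = 0.54² + 0.13² + (-0.19)² = 0.2916 + 0.0169 + 0.0361 = 0.3446

0.345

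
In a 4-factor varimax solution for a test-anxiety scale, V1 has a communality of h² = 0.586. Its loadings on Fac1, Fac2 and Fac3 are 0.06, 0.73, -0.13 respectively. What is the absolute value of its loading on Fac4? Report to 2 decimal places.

0.18

Under orthogonal rotation h² = Σλ², so λ_Fac4² = h² − (0.5534) = 0.586 − 0.5534 = 0.0326.
|λ| = √0.0326 = 0.1806.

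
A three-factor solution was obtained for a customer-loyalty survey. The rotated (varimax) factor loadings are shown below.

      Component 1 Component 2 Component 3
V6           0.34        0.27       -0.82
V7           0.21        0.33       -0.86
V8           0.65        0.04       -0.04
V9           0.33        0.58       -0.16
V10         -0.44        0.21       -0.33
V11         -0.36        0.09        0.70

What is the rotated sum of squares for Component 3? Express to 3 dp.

SS loadings for Component 3 = (-0.82)² + (-0.86)² + (-0.04)² + (-0.16)² + (-0.33)² + 0.70² = 0.6724 + 0.7396 + 0.0016 + 0.0256 + 0.1089 + 0.4900 = 2.0381

2.038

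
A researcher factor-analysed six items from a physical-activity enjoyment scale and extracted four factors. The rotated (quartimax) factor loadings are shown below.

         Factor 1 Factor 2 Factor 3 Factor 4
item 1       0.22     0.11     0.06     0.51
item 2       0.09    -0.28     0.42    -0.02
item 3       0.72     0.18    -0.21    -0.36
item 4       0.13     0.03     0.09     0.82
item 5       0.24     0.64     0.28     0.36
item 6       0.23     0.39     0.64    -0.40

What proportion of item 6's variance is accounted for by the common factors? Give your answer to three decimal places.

h² = 0.23² + 0.39² + 0.64² + (-0.40)² = 0.0529 + 0.1521 + 0.4096 + 0.1600 = 0.7746

0.775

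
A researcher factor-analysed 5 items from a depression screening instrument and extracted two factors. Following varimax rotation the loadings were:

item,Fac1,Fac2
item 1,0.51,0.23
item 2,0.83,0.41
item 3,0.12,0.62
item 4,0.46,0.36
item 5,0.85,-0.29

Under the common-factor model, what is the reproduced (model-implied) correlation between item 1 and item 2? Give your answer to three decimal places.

0.518

r̂ = Σ λ_i·λ_j across factors = (0.51)(0.83) + (0.23)(0.41)
  = +0.4233 +0.0943 = 0.5176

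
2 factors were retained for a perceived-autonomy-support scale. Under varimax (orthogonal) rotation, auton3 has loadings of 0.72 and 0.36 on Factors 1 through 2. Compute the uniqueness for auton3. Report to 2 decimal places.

h² = 0.72² + 0.36² = 0.5184 + 0.1296 = 0.6480
Uniqueness u² = 1 − h² = 1 − 0.6480 = 0.3520

0.35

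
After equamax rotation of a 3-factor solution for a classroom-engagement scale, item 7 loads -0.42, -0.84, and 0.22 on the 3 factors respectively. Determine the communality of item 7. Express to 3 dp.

0.930

h² = (-0.42)² + (-0.84)² + 0.22² = 0.1764 + 0.7056 + 0.0484 = 0.9304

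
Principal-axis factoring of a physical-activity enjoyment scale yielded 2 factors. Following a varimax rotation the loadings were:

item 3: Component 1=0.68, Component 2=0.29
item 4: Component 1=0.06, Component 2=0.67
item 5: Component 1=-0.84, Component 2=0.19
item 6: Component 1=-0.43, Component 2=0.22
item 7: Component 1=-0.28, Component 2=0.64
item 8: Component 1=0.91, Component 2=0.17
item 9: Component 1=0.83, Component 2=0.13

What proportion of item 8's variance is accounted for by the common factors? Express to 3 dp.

0.857

h² = 0.91² + 0.17² = 0.8281 + 0.0289 = 0.8570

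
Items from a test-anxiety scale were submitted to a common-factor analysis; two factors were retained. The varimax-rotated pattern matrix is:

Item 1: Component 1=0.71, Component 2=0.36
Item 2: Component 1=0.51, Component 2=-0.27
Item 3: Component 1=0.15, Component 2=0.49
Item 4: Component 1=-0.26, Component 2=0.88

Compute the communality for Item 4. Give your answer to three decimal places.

h² = (-0.26)² + 0.88² = 0.0676 + 0.7744 = 0.8420

0.842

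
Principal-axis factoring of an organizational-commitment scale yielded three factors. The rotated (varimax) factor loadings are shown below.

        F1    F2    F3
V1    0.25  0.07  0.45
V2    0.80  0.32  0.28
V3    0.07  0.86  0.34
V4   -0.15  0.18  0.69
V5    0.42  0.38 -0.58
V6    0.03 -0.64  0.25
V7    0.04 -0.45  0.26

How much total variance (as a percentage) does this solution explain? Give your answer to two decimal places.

Communalities: 0.2699, 0.8208, 0.8601, 0.5310, 0.6572, 0.4730, 0.2717; Σh² = 3.8837.
Total variance with 7 standardized items is 7, so the solution explains 3.8837/7 = 0.5548 = 55.48%.

55.48%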